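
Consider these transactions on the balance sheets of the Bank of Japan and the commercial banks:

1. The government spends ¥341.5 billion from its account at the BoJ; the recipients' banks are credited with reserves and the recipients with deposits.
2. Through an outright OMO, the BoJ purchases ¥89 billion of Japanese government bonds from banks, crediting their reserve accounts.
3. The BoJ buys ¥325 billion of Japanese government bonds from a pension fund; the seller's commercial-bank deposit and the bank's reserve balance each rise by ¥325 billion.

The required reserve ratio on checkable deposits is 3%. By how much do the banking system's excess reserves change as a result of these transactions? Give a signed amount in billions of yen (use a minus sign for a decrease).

+¥735.505 billion

Government spending ¥341.5 billion: reserves +¥341.5B, deposits +¥341.5B.
OMO purchase (from banks) ¥89 billion: reserves +¥89B, deposits 0.
Asset purchase (from non-banks) ¥325 billion: reserves +¥325B, deposits +¥325B.
Totals: Δreserves = +¥755.5B, Δdeposits = +¥666.5B.
Δrequired reserves = 3% × +¥666.5B = +¥19.995B.
Δexcess reserves = Δreserves − Δrequired = +¥755.5B − (+¥19.995B) = +¥735.505 billion.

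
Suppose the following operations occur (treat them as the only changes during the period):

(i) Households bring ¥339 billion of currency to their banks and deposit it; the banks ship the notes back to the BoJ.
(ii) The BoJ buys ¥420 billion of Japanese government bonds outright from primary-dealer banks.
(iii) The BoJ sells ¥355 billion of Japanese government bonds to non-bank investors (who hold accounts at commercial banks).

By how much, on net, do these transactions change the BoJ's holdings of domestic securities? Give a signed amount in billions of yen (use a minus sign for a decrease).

+¥65 billion

Currency deposit ¥339 billion: the BoJ's securities portfolio is untouched → 0.
OMO purchase (from banks) ¥420 billion: securities added to the BoJ's portfolio → +¥420B.
Asset sale (to non-banks) ¥355 billion: securities removed from the BoJ's portfolio → −¥355B.
Net: 0 + 420 − 355 = +¥65 billion.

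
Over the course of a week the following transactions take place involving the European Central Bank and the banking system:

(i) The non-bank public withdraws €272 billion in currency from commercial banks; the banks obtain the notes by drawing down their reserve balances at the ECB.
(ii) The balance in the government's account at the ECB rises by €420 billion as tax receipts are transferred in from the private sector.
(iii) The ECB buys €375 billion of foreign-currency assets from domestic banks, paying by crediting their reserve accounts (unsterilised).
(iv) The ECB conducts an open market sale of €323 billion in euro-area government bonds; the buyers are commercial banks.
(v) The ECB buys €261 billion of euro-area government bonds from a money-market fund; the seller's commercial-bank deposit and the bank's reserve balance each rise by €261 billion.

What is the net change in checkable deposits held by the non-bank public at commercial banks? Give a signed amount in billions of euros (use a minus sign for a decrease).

-€431 billion

ECB balance sheet:
  Assets:      Securities −€62B, Foreign assets +€375B
  Liabilities: Bank reserves −€379B, Currency in circulation +€272B, Government deposits +€420B
Commercial banking system:
  Assets:      Reserves at CB −€379B, Securities +€323B, Foreign assets −€375B
  Liabilities: Checkable deposits −€431B
So the change in checkable deposits held by the non-bank public at commercial banks is -€431 billion.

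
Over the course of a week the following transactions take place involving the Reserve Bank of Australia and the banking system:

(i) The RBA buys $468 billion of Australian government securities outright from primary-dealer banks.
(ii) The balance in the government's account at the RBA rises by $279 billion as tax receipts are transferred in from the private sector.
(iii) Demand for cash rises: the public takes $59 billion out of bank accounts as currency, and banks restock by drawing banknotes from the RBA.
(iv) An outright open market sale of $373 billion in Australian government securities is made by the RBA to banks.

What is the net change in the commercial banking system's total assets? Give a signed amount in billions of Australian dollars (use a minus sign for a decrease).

RBA balance sheet:
  Assets:      Securities +$95B
  Liabilities: Bank reserves −$243B, Currency in circulation +$59B, Government deposits +$279B
Commercial banking system:
  Assets:      Reserves at CB −$243B, Securities −$95B
  Liabilities: Checkable deposits −$338B
Change in total bank assets = -$338 billion.

-$338 billion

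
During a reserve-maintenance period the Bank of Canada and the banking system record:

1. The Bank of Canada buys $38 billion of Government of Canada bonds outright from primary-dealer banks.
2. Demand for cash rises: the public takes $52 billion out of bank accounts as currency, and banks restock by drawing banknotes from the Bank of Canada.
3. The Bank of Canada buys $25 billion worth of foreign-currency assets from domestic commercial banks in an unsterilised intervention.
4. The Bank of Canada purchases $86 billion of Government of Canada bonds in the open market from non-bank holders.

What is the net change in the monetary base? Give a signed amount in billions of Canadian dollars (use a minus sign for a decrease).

+$149 billion

OMO purchase (from banks) $38 billion: Bank of Canada balance sheet expands → +$38B.
Currency withdrawal $52 billion: just a shift between currency and reserves — both are base money → 0.
FX purchase $25 billion: Bank of Canada balance sheet expands → +$25B.
Asset purchase (from non-banks) $86 billion: Bank of Canada balance sheet expands → +$86B.
Net: 38 + 0 + 25 + 86 = +$149 billion.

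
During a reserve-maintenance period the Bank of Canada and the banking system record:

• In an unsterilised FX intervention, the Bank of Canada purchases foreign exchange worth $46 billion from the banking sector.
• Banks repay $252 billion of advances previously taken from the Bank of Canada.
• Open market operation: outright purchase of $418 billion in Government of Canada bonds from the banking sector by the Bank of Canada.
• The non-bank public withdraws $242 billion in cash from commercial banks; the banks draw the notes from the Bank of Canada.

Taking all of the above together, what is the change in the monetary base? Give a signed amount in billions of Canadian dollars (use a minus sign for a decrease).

Bank of Canada balance sheet:
  Assets:      Securities +$418B, Loans to banks −$252B, Foreign assets +$46B
  Liabilities: Bank reserves −$30B, Currency in circulation +$242B
Monetary base = currency + reserves: +$242B + (−$30B) = +$212 billion.

+$212 billion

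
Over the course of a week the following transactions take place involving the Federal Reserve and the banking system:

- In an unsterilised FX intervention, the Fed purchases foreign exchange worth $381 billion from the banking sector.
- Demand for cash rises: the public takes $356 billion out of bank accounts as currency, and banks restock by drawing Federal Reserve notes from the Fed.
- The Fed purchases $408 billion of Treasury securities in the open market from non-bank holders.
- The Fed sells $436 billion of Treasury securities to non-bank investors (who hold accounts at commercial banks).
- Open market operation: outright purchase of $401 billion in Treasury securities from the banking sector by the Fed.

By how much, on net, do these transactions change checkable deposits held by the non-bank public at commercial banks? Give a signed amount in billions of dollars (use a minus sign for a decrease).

Fed balance sheet:
  Assets:      Securities +$373B, Foreign assets +$381B
  Liabilities: Bank reserves +$398B, Currency in circulation +$356B
Commercial banking system:
  Assets:      Reserves at CB +$398B, Securities −$401B, Foreign assets −$381B
  Liabilities: Checkable deposits −$384B
So the change in checkable deposits held by the non-bank public at commercial banks is -$384 billion.

-$384 billion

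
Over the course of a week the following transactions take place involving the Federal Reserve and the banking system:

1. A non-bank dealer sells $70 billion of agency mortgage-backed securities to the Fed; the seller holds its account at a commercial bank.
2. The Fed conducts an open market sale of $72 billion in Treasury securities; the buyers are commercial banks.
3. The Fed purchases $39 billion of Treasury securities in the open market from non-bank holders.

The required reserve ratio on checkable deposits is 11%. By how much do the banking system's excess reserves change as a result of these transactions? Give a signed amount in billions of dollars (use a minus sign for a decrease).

Asset purchase (from non-banks) $70 billion: reserves +$70B, deposits +$70B.
OMO sale (to banks) $72 billion: reserves −$72B, deposits 0.
Asset purchase (from non-banks) $39 billion: reserves +$39B, deposits +$39B.
Totals: Δreserves = +$37B, Δdeposits = +$109B.
Δrequired reserves = 11% × +$109B = +$11.99B.
Δexcess reserves = Δreserves − Δrequired = +$37B − (+$11.99B) = +$25.01 billion.

+$25.01 billion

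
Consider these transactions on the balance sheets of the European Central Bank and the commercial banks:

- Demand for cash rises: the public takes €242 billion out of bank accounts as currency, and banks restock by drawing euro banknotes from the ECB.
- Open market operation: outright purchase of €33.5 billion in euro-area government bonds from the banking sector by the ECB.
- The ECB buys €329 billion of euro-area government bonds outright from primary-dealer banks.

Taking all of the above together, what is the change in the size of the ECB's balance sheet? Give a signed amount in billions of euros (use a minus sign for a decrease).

ECB balance sheet:
  Assets:      Securities +€362.5B
  Liabilities: Bank reserves +€120.5B, Currency in circulation +€242B
Commercial banking system:
  Assets:      Reserves at CB +€120.5B, Securities −€362.5B
  Liabilities: Checkable deposits −€242B
Change in total ECB assets = +€362.5 billion.

+€362.5 billion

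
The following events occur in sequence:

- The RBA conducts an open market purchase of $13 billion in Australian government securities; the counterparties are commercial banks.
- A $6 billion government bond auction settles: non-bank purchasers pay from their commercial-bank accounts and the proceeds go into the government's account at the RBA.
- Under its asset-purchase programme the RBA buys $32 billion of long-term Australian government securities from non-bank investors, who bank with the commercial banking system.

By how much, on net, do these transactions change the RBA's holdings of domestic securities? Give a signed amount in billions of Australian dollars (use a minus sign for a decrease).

+$45 billion

RBA balance sheet:
  Assets:      Securities +$45B
  Liabilities: Bank reserves +$39B, Government deposits +$6B
So the change in the RBA's holdings of domestic securities is +$45 billion.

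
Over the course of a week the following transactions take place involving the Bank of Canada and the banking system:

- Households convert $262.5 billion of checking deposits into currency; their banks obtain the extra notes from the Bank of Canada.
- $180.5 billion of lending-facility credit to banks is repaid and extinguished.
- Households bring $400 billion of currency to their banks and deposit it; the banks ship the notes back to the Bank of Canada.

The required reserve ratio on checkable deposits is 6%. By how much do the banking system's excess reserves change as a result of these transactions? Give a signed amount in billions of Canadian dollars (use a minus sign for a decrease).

-$51.25 billion

Currency withdrawal $262.5 billion: reserves −$262.5B, deposits −$262.5B.
Discount-window repayment $180.5 billion: reserves −$180.5B, deposits 0.
Currency deposit $400 billion: reserves +$400B, deposits +$400B.
Totals: Δreserves = −$43B, Δdeposits = +$137.5B.
Δrequired reserves = 6% × +$137.5B = +$8.25B.
Δexcess reserves = Δreserves − Δrequired = −$43B − (+$8.25B) = -$51.25 billion.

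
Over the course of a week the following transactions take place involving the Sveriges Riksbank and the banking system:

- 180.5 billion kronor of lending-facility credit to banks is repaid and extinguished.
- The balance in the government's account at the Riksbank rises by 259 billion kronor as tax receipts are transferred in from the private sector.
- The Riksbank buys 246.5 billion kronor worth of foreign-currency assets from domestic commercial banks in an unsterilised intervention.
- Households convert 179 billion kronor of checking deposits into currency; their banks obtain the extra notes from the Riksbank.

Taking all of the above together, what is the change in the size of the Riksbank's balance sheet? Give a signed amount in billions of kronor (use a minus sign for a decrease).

Riksbank balance sheet:
  Assets:      Loans to banks −180.5B, Foreign assets +246.5B
  Liabilities: Bank reserves −372B, Currency in circulation +179B, Government deposits +259B
Commercial banking system:
  Assets:      Reserves at CB −372B, Foreign assets −246.5B
  Liabilities: Checkable deposits −438B, Borrowings from CB −180.5B
Change in total Riksbank assets = +66 billion.

+66 billion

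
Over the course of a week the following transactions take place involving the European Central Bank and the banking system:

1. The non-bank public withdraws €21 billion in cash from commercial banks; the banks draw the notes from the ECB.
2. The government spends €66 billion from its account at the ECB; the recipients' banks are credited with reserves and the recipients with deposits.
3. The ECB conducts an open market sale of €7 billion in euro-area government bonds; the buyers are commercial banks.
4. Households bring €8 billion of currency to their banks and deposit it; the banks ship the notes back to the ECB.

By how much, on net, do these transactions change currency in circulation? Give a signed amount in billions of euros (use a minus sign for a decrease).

ECB balance sheet:
  Assets:      Securities −€7B
  Liabilities: Bank reserves +€46B, Currency in circulation +€13B, Government deposits −€66B
So the change in currency in circulation is +€13 billion.

+€13 billion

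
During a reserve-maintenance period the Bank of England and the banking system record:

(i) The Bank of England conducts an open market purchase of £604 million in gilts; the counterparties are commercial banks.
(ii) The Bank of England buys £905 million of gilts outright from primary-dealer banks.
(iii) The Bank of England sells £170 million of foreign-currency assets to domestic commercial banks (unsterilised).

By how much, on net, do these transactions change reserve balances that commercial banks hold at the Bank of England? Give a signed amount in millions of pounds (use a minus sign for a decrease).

OMO purchase (from banks) £604 million: the Bank of England pays by crediting reserve accounts → +£604M.
OMO purchase (from banks) £905 million: the Bank of England pays by crediting reserve accounts → +£905M.
FX sale £170 million: the buying banks pay out of their reserve balances → −£170M.
Net: 604 + 905 − 170 = +£1339 million.

+£1339 million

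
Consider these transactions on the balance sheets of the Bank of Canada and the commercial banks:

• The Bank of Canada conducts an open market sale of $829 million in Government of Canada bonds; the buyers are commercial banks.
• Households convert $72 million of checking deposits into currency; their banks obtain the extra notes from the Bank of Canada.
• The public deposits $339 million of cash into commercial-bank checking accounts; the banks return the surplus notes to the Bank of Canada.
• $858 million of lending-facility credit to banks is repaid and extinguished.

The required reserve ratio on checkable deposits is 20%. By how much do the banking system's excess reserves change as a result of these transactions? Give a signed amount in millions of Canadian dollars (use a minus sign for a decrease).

OMO sale (to banks) $829 million: reserves −$829M, deposits 0.
Currency withdrawal $72 million: reserves −$72M, deposits −$72M.
Currency deposit $339 million: reserves +$339M, deposits +$339M.
Discount-window repayment $858 million: reserves −$858M, deposits 0.
Totals: Δreserves = −$1420M, Δdeposits = +$267M.
Δrequired reserves = 20% × +$267M = +$53.4M.
Δexcess reserves = Δreserves − Δrequired = −$1420M − (+$53.4M) = -$1473.4 million.

-$1473.4 million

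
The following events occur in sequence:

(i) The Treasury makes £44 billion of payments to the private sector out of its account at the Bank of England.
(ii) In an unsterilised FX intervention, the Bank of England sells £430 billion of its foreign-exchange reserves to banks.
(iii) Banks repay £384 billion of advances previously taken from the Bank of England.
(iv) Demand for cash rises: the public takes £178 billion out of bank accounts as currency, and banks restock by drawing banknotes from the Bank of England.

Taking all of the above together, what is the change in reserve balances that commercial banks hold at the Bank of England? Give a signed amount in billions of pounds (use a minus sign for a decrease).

-£948 billion

Government spending £44 billion: government payments flow into bank reserve accounts → +£44B.
FX sale £430 billion: the buying banks pay out of their reserve balances → −£430B.
Discount-window repayment £384 billion: repayment is debited from reserves → −£384B.
Currency withdrawal £178 billion: banks swap reserves for currency → −£178B.
Net: 44 − 430 − 384 − 178 = -£948 billion.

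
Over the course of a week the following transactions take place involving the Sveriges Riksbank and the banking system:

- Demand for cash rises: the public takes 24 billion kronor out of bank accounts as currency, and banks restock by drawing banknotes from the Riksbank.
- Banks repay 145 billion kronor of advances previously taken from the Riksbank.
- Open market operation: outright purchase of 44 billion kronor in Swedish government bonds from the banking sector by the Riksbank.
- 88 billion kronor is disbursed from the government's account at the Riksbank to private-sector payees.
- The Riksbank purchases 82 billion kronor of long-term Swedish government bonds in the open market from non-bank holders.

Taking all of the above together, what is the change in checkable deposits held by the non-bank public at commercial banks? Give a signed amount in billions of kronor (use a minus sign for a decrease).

+146 billion

Currency withdrawal 24 billion kronor: non-bank counterparties' bank balances fall → −24B.
Discount-window repayment 145 billion kronor: the counterparty is a bank, so public deposits are unchanged → 0.
OMO purchase (from banks) 44 billion kronor: the counterparty is a bank, so public deposits are unchanged → 0.
Government spending 88 billion kronor: non-bank counterparties' bank balances rise → +88B.
Asset purchase (from non-banks) 82 billion kronor: non-bank counterparties' bank balances rise → +82B.
Net: −24 + 0 + 0 + 88 + 82 = +146 billion.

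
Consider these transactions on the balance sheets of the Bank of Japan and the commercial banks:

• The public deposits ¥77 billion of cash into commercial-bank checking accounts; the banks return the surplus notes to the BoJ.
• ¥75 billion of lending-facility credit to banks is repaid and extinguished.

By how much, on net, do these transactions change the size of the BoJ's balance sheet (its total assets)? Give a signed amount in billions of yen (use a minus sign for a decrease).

BoJ balance sheet:
  Assets:      Loans to banks −¥75B
  Liabilities: Bank reserves +¥2B, Currency in circulation −¥77B
Change in total BoJ assets = -¥75 billion.

-¥75 billion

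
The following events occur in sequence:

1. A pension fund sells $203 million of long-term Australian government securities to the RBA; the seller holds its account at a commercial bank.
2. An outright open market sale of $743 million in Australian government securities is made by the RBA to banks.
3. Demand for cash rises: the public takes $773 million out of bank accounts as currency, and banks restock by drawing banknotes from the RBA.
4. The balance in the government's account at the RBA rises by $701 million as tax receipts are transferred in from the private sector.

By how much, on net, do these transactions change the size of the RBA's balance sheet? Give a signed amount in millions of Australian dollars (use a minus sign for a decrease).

-$540 million

Asset purchase (from non-banks) $203 million: an RBA asset is acquired → +$203M.
OMO sale (to banks) $743 million: an RBA asset is shed → −$743M.
Currency withdrawal $773 million: only the composition of liabilities changes → 0.
Government account inflow $701 million: only the composition of liabilities changes → 0.
Net: 203 − 743 + 0 + 0 = -$540 million.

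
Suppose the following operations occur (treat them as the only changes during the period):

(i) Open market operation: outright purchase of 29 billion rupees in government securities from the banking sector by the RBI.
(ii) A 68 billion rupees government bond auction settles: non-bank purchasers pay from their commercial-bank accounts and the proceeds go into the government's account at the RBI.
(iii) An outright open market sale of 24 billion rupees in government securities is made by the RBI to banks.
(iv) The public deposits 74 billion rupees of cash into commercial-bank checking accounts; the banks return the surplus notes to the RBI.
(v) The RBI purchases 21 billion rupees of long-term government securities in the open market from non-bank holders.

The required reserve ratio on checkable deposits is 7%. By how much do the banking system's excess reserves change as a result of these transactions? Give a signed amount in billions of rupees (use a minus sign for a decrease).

OMO purchase (from banks) 29 billion rupees: reserves +29B, deposits 0.
Government account inflow 68 billion rupees: reserves −68B, deposits −68B.
OMO sale (to banks) 24 billion rupees: reserves −24B, deposits 0.
Currency deposit 74 billion rupees: reserves +74B, deposits +74B.
Asset purchase (from non-banks) 21 billion rupees: reserves +21B, deposits +21B.
Totals: Δreserves = +32B, Δdeposits = +27B.
Δrequired reserves = 7% × +27B = +1.89B.
Δexcess reserves = Δreserves − Δrequired = +32B − (+1.89B) = +30.11 billion.

+30.11 billion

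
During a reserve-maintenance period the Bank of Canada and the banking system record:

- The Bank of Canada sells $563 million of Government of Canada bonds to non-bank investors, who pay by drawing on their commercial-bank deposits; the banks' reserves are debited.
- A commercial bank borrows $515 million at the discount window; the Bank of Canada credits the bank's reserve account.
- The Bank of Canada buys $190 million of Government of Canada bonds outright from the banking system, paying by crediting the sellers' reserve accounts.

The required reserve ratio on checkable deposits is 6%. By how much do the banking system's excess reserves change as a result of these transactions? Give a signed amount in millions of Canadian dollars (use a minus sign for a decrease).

Asset sale (to non-banks) $563 million: reserves −$563M, deposits −$563M.
Discount-window loan $515 million: reserves +$515M, deposits 0.
OMO purchase (from banks) $190 million: reserves +$190M, deposits 0.
Totals: Δreserves = +$142M, Δdeposits = −$563M.
Δrequired reserves = 6% × −$563M = −$33.78M.
Δexcess reserves = Δreserves − Δrequired = +$142M − (−$33.78M) = +$175.78 million.

+$175.78 million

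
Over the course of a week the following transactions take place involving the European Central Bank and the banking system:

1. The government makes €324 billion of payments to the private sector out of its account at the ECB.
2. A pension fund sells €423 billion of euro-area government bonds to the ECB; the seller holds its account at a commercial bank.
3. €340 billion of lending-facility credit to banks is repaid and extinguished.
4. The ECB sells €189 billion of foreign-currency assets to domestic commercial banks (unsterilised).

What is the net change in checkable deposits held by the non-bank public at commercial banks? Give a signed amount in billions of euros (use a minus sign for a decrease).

+€747 billion

ECB balance sheet:
  Assets:      Securities +€423B, Loans to banks −€340B, Foreign assets −€189B
  Liabilities: Bank reserves +€218B, Government deposits −€324B
Commercial banking system:
  Assets:      Reserves at CB +€218B, Foreign assets +€189B
  Liabilities: Checkable deposits +€747B, Borrowings from CB −€340B
So the change in checkable deposits held by the non-bank public at commercial banks is +€747 billion.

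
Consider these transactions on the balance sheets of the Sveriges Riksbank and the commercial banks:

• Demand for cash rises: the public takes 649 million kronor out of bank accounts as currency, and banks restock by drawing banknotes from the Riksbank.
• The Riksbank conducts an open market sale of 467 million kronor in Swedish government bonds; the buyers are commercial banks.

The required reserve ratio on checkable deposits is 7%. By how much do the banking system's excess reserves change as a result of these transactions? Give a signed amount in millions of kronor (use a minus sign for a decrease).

-1070.57 million

Currency withdrawal 649 million kronor: reserves −649M, deposits −649M.
OMO sale (to banks) 467 million kronor: reserves −467M, deposits 0.
Totals: Δreserves = −1116M, Δdeposits = −649M.
Δrequired reserves = 7% × −649M = −45.43M.
Δexcess reserves = Δreserves − Δrequired = −1116M − (−45.43M) = -1070.57 million.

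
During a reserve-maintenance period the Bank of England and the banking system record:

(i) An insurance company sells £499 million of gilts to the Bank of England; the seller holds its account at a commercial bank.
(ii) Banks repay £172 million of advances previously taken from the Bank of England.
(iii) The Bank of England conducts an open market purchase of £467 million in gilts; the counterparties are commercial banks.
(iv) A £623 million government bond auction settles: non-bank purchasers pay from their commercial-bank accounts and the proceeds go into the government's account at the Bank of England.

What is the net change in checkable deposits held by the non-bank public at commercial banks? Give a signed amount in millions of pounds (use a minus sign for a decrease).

Bank of England balance sheet:
  Assets:      Securities +£966M, Loans to banks −£172M
  Liabilities: Bank reserves +£171M, Government deposits +£623M
Commercial banking system:
  Assets:      Reserves at CB +£171M, Securities −£467M
  Liabilities: Checkable deposits −£124M, Borrowings from CB −£172M
So the change in checkable deposits held by the non-bank public at commercial banks is -£124 million.

-£124 million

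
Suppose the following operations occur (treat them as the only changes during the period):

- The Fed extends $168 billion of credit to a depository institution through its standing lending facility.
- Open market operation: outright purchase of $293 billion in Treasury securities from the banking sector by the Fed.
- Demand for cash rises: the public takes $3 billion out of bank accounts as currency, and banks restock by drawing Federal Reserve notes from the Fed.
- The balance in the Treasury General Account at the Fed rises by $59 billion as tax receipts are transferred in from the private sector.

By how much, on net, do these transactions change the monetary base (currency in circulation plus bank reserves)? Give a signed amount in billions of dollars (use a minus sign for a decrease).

Fed balance sheet:
  Assets:      Securities +$293B, Loans to banks +$168B
  Liabilities: Bank reserves +$399B, Currency in circulation +$3B, Government deposits +$59B
Commercial banking system:
  Assets:      Reserves at CB +$399B, Securities −$293B
  Liabilities: Checkable deposits −$62B, Borrowings from CB +$168B
Monetary base = currency + reserves: +$3B + (+$399B) = +$402 billion.

+$402 billion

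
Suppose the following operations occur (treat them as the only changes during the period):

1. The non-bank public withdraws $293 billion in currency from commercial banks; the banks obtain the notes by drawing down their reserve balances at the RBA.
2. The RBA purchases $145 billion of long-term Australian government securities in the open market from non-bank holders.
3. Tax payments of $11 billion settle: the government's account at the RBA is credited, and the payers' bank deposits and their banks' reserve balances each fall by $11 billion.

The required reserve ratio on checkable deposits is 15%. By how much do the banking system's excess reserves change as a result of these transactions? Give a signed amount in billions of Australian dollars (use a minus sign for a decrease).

-$135.15 billion

Currency withdrawal $293 billion: reserves −$293B, deposits −$293B.
Asset purchase (from non-banks) $145 billion: reserves +$145B, deposits +$145B.
Government account inflow $11 billion: reserves −$11B, deposits −$11B.
Totals: Δreserves = −$159B, Δdeposits = −$159B.
Δrequired reserves = 15% × −$159B = −$23.85B.
Δexcess reserves = Δreserves − Δrequired = −$159B − (−$23.85B) = -$135.15 billion.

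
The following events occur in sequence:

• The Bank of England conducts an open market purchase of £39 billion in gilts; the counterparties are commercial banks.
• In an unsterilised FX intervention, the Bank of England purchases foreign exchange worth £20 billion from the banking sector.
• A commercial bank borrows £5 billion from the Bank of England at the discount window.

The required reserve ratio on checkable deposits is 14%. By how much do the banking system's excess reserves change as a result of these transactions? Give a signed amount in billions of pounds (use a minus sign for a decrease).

OMO purchase (from banks) £39 billion: reserves +£39B, deposits 0.
FX purchase £20 billion: reserves +£20B, deposits 0.
Discount-window loan £5 billion: reserves +£5B, deposits 0.
Totals: Δreserves = +£64B, Δdeposits = 0.
Δrequired reserves = 14% × 0 = 0.
Δexcess reserves = Δreserves − Δrequired = +£64B − (0) = +£64 billion.

+£64 billion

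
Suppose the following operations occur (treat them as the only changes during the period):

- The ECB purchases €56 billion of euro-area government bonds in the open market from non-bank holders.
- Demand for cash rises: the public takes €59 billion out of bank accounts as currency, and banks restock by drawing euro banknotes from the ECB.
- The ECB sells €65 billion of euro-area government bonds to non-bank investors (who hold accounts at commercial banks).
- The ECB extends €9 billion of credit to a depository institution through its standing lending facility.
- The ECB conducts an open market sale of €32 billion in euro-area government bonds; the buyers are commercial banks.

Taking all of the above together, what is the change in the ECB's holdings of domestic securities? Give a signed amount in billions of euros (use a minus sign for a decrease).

Asset purchase (from non-banks) €56 billion: securities added to the ECB's portfolio → +€56B.
Currency withdrawal €59 billion: the ECB's securities portfolio is untouched → 0.
Asset sale (to non-banks) €65 billion: securities removed from the ECB's portfolio → −€65B.
Discount-window loan €9 billion: the ECB's securities portfolio is untouched → 0.
OMO sale (to banks) €32 billion: securities removed from the ECB's portfolio → −€32B.
Net: 56 + 0 − 65 + 0 − 32 = -€41 billion.

-€41 billion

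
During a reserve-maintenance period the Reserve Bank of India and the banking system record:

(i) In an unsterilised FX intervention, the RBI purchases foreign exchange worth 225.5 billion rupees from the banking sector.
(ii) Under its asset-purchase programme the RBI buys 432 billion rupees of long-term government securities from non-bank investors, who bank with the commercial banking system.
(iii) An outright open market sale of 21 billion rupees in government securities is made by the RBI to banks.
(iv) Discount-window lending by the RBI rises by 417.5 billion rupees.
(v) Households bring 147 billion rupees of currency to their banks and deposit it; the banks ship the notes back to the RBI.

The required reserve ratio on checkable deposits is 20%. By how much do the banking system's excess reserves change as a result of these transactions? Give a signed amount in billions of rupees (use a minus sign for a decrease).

FX purchase 225.5 billion rupees: reserves +225.5B, deposits 0.
Asset purchase (from non-banks) 432 billion rupees: reserves +432B, deposits +432B.
OMO sale (to banks) 21 billion rupees: reserves −21B, deposits 0.
Discount-window loan 417.5 billion rupees: reserves +417.5B, deposits 0.
Currency deposit 147 billion rupees: reserves +147B, deposits +147B.
Totals: Δreserves = +1201B, Δdeposits = +579B.
Δrequired reserves = 20% × +579B = +115.8B.
Δexcess reserves = Δreserves − Δrequired = +1201B − (+115.8B) = +1085.2 billion.

+1085.2 billion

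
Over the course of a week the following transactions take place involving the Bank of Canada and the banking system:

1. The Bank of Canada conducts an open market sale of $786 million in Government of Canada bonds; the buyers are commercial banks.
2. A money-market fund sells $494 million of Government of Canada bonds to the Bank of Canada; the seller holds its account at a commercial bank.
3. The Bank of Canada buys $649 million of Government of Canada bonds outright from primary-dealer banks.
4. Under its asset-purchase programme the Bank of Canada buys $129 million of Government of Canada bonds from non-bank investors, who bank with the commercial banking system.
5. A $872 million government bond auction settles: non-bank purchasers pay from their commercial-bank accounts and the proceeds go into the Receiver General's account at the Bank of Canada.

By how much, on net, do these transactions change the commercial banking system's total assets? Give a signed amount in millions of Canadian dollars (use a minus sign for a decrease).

OMO sale (to banks) $786 million: just an asset swap on bank balance sheets → 0.
Asset purchase (from non-banks) $494 million: bank balance sheets expand → +$494M.
OMO purchase (from banks) $649 million: just an asset swap on bank balance sheets → 0.
Asset purchase (from non-banks) $129 million: bank balance sheets expand → +$129M.
Government account inflow $872 million: bank balance sheets shrink → −$872M.
Net: 0 + 494 + 0 + 129 − 872 = -$249 million.

-$249 million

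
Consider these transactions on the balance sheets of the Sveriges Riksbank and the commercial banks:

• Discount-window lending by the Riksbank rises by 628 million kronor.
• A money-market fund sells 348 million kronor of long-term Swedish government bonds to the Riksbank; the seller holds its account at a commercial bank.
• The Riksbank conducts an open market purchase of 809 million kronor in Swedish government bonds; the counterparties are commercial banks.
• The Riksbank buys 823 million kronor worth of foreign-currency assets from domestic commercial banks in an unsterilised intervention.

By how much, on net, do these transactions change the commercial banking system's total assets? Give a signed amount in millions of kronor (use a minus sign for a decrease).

+976 million

Discount-window loan 628 million kronor: bank balance sheets expand → +628M.
Asset purchase (from non-banks) 348 million kronor: bank balance sheets expand → +348M.
OMO purchase (from banks) 809 million kronor: just an asset swap on bank balance sheets → 0.
FX purchase 823 million kronor: just an asset swap on bank balance sheets → 0.
Net: 628 + 348 + 0 + 0 = +976 million.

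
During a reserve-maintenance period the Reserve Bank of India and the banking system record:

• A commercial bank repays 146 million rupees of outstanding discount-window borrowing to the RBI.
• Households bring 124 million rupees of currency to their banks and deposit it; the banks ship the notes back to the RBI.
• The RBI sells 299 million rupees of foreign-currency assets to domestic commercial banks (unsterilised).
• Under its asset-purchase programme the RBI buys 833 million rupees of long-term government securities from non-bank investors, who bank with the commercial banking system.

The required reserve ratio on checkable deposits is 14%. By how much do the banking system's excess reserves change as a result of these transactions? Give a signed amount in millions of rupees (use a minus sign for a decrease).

+378.02 million

Discount-window repayment 146 million rupees: reserves −146M, deposits 0.
Currency deposit 124 million rupees: reserves +124M, deposits +124M.
FX sale 299 million rupees: reserves −299M, deposits 0.
Asset purchase (from non-banks) 833 million rupees: reserves +833M, deposits +833M.
Totals: Δreserves = +512M, Δdeposits = +957M.
Δrequired reserves = 14% × +957M = +133.98M.
Δexcess reserves = Δreserves − Δrequired = +512M − (+133.98M) = +378.02 million.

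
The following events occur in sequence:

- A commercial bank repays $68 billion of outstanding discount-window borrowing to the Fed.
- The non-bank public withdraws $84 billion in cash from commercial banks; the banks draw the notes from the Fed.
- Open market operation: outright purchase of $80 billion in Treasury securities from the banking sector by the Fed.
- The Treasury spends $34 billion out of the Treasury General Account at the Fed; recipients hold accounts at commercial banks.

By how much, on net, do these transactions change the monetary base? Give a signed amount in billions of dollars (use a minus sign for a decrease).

Fed balance sheet:
  Assets:      Securities +$80B, Loans to banks −$68B
  Liabilities: Bank reserves −$38B, Currency in circulation +$84B, Government deposits −$34B
Monetary base = currency + reserves: +$84B + (−$38B) = +$46 billion.

+$46 billion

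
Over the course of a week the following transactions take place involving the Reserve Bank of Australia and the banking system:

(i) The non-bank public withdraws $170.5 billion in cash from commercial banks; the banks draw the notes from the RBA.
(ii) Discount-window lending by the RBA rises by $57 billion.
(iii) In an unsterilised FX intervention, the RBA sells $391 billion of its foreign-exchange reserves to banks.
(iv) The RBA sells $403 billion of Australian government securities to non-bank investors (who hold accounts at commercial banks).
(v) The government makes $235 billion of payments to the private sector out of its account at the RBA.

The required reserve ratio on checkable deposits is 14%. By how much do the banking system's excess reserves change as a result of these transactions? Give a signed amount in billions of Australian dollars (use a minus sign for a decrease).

Currency withdrawal $170.5 billion: reserves −$170.5B, deposits −$170.5B.
Discount-window loan $57 billion: reserves +$57B, deposits 0.
FX sale $391 billion: reserves −$391B, deposits 0.
Asset sale (to non-banks) $403 billion: reserves −$403B, deposits −$403B.
Government spending $235 billion: reserves +$235B, deposits +$235B.
Totals: Δreserves = −$672.5B, Δdeposits = −$338.5B.
Δrequired reserves = 14% × −$338.5B = −$47.39B.
Δexcess reserves = Δreserves − Δrequired = −$672.5B − (−$47.39B) = -$625.11 billion.

-$625.11 billion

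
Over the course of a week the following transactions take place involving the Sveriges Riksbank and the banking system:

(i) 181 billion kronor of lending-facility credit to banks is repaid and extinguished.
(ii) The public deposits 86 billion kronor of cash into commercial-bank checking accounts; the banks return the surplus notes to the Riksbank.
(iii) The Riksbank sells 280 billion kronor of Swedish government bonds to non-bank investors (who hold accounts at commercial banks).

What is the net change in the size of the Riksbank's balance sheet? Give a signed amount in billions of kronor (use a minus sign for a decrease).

Discount-window repayment 181 billion kronor: a Riksbank asset is shed → −181B.
Currency deposit 86 billion kronor: only the composition of liabilities changes → 0.
Asset sale (to non-banks) 280 billion kronor: a Riksbank asset is shed → −280B.
Net: −181 + 0 − 280 = -461 billion.

-461 billion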